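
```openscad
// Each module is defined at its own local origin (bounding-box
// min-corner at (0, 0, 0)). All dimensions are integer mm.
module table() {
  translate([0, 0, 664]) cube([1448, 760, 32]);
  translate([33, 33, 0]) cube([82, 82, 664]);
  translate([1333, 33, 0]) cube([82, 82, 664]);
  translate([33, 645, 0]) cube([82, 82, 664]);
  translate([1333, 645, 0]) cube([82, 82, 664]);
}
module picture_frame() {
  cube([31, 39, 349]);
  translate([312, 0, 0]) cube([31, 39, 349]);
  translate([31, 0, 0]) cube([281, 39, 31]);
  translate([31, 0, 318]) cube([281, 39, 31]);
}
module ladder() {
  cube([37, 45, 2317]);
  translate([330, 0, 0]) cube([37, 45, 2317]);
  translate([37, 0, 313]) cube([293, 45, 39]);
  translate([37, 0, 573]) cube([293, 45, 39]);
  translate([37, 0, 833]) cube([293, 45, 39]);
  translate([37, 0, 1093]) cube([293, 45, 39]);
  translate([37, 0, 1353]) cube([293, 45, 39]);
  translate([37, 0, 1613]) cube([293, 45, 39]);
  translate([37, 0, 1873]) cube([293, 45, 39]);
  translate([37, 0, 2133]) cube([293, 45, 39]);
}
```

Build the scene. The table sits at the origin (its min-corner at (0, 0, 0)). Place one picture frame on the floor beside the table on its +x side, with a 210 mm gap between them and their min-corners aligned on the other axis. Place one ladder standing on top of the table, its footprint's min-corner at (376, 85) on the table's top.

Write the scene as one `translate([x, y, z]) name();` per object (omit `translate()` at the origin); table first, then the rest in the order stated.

table();
translate([1658, 0, 0]) picture_frame();
translate([376, 85, 696]) ladder();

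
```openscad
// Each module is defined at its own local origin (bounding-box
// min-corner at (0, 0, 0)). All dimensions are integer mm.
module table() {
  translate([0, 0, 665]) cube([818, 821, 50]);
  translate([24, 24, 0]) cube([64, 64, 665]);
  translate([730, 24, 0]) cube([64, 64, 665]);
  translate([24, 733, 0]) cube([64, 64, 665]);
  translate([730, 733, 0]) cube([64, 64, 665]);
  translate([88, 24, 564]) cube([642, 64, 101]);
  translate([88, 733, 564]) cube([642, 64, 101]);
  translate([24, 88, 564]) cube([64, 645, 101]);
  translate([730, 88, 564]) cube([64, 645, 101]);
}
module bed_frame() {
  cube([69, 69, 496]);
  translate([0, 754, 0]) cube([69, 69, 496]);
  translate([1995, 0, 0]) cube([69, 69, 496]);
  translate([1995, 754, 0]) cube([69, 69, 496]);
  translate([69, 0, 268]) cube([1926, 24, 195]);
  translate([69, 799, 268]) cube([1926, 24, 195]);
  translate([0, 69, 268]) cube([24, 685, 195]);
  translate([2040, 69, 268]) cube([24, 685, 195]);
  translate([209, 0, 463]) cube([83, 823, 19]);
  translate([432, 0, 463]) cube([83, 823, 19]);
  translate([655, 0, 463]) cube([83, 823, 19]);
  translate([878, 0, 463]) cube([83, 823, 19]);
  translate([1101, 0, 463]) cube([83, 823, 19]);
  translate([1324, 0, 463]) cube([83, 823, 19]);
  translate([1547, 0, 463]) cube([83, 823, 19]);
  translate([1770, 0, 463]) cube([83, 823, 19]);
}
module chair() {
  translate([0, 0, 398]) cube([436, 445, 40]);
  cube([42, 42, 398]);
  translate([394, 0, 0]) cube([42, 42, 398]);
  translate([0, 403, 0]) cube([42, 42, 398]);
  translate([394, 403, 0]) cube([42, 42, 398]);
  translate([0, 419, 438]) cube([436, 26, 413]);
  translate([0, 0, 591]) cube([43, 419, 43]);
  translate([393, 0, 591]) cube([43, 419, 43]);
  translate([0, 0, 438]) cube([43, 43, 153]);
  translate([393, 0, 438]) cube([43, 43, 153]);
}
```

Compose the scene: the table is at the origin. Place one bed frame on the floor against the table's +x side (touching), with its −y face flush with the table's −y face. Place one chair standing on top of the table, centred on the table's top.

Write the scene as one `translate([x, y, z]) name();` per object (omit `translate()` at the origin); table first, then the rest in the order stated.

table();
translate([818, 0, 0]) bed_frame();
translate([191, 188, 715]) chair();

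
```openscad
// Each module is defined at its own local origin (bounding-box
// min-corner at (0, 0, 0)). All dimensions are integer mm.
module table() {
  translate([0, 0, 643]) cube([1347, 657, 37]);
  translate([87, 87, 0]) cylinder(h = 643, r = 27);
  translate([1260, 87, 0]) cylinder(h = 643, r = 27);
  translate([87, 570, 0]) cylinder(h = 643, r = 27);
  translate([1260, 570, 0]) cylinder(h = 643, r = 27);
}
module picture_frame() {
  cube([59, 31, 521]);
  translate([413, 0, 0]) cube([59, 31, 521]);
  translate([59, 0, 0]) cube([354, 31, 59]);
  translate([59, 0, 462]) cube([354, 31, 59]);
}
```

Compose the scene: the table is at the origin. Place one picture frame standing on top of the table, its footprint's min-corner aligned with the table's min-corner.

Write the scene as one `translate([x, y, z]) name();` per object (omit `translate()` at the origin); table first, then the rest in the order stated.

table();
translate([0, 0, 680]) picture_frame();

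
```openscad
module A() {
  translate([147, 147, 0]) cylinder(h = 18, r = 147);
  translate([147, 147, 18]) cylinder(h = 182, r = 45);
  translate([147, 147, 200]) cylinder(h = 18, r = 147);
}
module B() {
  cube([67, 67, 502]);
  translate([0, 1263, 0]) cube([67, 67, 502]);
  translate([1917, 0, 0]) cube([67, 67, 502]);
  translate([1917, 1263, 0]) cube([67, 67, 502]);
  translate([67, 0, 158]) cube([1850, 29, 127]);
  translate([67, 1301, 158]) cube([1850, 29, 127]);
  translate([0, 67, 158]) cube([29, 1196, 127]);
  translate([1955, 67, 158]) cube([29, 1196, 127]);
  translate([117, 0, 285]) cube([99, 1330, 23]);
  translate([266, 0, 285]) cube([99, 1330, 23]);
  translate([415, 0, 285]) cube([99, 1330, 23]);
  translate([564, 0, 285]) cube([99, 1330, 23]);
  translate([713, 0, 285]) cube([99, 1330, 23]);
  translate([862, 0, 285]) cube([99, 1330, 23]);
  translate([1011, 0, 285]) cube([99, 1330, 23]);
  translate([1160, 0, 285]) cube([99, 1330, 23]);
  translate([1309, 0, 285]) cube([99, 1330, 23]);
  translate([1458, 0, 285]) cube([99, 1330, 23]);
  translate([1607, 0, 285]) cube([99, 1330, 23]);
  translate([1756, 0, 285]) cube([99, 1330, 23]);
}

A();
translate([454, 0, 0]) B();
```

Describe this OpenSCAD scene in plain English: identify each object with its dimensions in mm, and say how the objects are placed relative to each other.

A is a spool: two coaxial disc flanges of radius 147 mm and thickness 18 mm, joined by a core cylinder of radius 45 mm and height 182 mm. The lower flange rests on z = 0 and the three cylinders share a vertical axis.

B is a bed frame 1984 mm long (x) by 1330 mm wide (y). Four 67×67 mm corner posts, 502 mm tall, at the corners of the footprint. Four rails of 29 mm thickness and 127 mm height run between adjacent posts with their undersides at z = 158 mm, their outer faces flush with the outside of the frame (the two x-running rails run between the posts' inner faces; the two y-running rails run between the posts' inner faces). 12 slats, each 99 mm wide (x) and 23 mm thick, lie across the top of the two x-running rails, running the full 1330 mm width of the frame in y; the slats are evenly spaced along x between the inner faces of the end posts with equal gaps (rounded down to the nearest mm) at the −x end and between each pair — any rounding remainder accumulates at the +x end.

The bed frame is on the floor beside the spool on its +x side.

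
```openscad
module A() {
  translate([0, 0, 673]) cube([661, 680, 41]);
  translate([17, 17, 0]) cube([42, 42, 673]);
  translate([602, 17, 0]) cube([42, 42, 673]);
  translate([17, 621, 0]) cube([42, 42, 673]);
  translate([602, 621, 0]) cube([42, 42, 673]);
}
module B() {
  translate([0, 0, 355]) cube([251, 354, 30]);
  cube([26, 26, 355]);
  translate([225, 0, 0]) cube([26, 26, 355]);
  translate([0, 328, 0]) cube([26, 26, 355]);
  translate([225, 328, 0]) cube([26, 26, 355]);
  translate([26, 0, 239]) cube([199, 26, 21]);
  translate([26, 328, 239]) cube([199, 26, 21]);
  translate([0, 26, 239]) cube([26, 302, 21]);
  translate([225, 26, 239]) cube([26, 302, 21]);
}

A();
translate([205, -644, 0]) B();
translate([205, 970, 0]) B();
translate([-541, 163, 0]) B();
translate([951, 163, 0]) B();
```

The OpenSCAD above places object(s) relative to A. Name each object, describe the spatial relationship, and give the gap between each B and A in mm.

A is a table. B is a stool. Four stools sit around the table at the −y, +y, −x, +x sides. The gap between each stool and the table is 290 mm.

Each stool's nearest face is 290 mm from the table's bounding box.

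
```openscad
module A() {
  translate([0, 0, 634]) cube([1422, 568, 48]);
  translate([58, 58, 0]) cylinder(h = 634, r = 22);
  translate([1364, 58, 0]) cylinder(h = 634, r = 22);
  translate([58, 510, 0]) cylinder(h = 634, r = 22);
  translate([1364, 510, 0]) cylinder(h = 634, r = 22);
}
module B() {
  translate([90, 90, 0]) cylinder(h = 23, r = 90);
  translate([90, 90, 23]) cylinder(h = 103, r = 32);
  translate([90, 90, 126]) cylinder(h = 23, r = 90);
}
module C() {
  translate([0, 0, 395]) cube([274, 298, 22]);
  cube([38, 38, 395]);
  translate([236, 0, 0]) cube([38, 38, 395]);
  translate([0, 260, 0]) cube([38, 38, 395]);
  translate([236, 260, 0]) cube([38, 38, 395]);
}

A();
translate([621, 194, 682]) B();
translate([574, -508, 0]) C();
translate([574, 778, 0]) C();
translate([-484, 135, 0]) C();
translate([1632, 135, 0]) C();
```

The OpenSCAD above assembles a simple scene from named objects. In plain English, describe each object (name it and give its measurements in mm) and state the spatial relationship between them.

A is a rectangular dining table. The top is 1422×568×48 mm with its upper surface at z = 682 mm. It stands on four round legs of 44 mm diameter, each leg's bounding box inset 36 mm from the nearest pair of top edges, running from the floor to the underside of the top.

B is a spool: two coaxial disc flanges of radius 90 mm and thickness 23 mm, joined by a core cylinder of radius 32 mm and height 103 mm. The lower flange rests on z = 0 and the three cylinders share a vertical axis.

C is a four-legged stool. The seat is a 274×298×22 mm slab whose top surface is at z = 417 mm; four square legs, each 38×38 mm in cross-section, run from the floor (z = 0) to the underside of the seat, each flush with a corner of the seat.

The spool is on top of the table, centred. Four stools sit around the table at the −y, +y, −x, +x sides.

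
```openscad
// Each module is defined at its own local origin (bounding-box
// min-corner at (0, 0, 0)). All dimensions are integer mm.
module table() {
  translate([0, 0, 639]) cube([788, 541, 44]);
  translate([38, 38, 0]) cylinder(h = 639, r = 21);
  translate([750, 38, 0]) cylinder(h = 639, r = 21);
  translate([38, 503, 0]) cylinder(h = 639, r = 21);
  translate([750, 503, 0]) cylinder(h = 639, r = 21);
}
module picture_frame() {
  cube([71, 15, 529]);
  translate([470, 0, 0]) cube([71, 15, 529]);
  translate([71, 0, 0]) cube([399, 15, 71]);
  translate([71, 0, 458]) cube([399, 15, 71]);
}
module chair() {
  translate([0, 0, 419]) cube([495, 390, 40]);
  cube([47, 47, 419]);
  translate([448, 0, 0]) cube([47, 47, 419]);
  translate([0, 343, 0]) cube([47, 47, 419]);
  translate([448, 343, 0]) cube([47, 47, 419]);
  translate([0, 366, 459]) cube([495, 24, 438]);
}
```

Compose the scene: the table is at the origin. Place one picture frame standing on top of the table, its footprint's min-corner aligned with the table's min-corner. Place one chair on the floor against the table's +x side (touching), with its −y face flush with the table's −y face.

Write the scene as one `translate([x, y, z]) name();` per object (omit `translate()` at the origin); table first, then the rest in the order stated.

table();
translate([0, 0, 683]) picture_frame();
translate([788, 0, 0]) chair();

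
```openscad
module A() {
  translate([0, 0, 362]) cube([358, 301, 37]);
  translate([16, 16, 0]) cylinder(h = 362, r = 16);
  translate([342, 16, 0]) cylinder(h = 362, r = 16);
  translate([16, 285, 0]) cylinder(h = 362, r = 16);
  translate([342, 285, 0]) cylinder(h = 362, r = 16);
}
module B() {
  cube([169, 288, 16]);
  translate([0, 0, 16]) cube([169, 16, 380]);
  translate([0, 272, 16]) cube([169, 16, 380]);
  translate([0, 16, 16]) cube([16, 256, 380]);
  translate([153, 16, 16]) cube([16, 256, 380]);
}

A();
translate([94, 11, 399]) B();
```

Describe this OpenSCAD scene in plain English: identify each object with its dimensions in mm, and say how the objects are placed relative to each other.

A is a simple wooden stool: a rectangular seat 358 mm (x) by 301 mm (y), 37 mm thick, top face at z = 399 mm, on four round legs, each 32 mm in diameter. The legs rest on z = 0, each leg's axis is inset half a diameter from the nearest pair of seat edges (so the leg's bounding box is flush with the corner).

B is an open-topped rectangular box: outside dimensions 169×288×396 mm, with a uniform wall and base thickness of 16 mm. The base is a full 169×288 slab on the floor; four walls sit on top of the base. The front and back walls (the −y and +y sides) span the full width; the two side walls fit between them.

The open box is on top of the stool.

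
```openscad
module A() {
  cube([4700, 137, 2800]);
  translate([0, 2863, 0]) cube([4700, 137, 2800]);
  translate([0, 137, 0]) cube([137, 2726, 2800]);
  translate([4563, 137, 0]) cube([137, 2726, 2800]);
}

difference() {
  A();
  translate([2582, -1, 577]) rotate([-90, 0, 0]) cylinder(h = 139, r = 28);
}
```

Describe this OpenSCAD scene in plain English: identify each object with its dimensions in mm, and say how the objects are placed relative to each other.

A is the wall frame of a small rectangular building: four walls, each 2800 mm tall and 137 mm thick, enclosing a footprint 4700 mm (x) by 3000 mm (y) outside-to-outside, with no floor or roof. The front and back walls (the −y and +y sides) span the full width; the two side walls fit between them.

The house frame has a circular hole of radius 28 mm through its front wall, centred at (x = 2582, z = 577).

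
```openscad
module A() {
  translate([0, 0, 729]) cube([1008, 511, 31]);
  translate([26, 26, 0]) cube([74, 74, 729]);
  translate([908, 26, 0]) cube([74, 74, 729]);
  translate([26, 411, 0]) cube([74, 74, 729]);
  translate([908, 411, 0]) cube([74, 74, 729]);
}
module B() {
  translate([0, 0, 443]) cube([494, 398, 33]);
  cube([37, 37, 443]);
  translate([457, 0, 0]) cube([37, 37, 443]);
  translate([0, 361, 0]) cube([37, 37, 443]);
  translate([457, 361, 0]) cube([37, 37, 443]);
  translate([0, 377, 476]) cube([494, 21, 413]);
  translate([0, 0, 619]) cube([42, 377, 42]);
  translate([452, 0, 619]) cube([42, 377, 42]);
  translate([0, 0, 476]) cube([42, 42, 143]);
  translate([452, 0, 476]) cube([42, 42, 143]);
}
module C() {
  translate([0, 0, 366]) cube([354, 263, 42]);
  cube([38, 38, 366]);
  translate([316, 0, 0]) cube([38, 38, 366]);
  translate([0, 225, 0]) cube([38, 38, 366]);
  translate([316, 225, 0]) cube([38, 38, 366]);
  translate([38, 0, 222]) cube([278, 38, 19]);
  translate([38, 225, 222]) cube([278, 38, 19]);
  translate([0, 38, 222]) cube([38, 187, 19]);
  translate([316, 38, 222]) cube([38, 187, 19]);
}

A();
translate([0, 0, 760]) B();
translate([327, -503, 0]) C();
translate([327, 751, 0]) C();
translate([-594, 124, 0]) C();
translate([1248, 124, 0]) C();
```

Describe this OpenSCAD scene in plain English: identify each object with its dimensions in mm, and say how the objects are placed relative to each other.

A is a table with a 1008×511 mm rectangular top, 31 mm thick, top surface at z = 760 mm, supported by four 74×74 mm square legs, each inset 26 mm from the nearest pair of top edges, running from the floor.

B is a chair. The seat is a 494×398×33 mm slab with its top at z = 476 mm, on four 37×37 mm corner legs (flush with the seat edges, standing on z = 0). A flat backrest 21 mm thick, 413 mm tall, spans the full seat width and rises from the seat top along its +y edge, rear face flush with the rear of the seat. Two armrests of 42×42 mm section run along each side from the seat's front edge to the front of the backrest, top faces 185 mm above the seat top and outer faces flush with the seat's x-edges; a 42×42 mm post under the front of each armrest stands on the seat at the front corner.

C is a simple wooden stool: a rectangular seat 354 mm (x) by 263 mm (y), 42 mm thick, top face at z = 408 mm, on four square legs, each 38×38 mm in cross-section. The legs rest on z = 0, each flush with a corner of the seat. Four stretchers, 38 mm wide and 19 mm tall, connect adjacent legs with their undersides at z = 222 mm, each running between the inner faces of the legs it joins and aligned with the legs' outer faces on the other axis.

The chair is on top of the table. Four stools sit around the table at the −y, +y, −x, +x sides.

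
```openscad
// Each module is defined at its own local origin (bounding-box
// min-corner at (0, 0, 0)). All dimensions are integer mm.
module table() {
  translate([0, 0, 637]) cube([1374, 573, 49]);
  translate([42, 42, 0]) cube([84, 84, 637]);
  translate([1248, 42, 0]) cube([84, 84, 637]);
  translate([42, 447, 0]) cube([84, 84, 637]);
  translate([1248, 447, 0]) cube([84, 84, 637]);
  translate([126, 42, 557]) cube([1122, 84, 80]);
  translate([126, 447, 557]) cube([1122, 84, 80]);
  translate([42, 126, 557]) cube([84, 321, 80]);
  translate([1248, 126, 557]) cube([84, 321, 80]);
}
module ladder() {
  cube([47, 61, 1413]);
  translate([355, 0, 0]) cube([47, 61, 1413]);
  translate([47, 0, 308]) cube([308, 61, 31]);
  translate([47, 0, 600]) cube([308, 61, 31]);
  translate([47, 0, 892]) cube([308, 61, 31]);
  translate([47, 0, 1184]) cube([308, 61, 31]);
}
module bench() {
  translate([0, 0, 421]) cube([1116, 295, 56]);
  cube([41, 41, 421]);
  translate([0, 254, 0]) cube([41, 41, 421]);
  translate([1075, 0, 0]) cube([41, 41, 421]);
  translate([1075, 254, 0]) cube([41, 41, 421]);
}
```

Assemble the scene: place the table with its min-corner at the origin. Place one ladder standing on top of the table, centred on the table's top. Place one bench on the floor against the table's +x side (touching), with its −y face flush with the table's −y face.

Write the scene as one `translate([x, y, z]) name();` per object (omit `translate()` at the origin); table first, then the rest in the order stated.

table();
translate([486, 256, 686]) ladder();
translate([1374, 0, 0]) bench();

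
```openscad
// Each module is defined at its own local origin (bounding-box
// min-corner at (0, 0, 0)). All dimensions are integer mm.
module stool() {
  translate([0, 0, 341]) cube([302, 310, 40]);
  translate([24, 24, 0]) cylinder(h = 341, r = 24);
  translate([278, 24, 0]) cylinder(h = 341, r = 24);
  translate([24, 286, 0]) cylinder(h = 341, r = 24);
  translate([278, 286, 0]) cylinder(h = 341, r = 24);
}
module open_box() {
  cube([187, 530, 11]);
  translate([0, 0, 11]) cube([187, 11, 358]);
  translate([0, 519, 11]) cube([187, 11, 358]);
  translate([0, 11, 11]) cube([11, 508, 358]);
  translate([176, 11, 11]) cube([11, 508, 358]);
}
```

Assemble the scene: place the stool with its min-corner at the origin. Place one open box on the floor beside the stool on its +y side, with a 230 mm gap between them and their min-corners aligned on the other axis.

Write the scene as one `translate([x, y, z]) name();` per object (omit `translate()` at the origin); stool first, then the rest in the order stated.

stool();
translate([0, 540, 0]) open_box();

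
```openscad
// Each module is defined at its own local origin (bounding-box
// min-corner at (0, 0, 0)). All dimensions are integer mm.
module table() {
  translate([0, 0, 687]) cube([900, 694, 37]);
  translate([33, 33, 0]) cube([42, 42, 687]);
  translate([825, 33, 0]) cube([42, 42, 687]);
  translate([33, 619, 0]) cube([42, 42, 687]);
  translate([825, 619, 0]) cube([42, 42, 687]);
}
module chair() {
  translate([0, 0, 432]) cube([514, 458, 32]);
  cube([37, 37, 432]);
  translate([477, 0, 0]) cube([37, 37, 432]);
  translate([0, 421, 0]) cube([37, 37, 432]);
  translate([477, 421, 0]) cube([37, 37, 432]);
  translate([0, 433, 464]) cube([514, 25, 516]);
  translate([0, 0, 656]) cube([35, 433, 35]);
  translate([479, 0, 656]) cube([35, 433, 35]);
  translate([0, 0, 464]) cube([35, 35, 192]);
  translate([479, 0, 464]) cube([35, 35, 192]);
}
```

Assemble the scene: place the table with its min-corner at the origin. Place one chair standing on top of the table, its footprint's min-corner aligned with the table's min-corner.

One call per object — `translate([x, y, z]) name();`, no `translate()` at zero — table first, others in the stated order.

table();
translate([0, 0, 724]) chair();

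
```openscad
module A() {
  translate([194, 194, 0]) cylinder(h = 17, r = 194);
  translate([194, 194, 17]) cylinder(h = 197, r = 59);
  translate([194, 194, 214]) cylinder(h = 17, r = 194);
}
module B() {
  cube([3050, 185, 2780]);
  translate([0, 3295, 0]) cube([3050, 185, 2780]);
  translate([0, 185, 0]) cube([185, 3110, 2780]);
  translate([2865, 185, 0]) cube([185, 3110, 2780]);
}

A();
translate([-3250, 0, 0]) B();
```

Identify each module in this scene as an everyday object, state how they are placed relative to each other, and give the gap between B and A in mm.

A is a spool. B is a house frame. The house frame is on the floor beside the spool on its −x side. The gap between the house frame and the spool is 200 mm.

The house frame's nearest face is 200 mm from the spool's −x face.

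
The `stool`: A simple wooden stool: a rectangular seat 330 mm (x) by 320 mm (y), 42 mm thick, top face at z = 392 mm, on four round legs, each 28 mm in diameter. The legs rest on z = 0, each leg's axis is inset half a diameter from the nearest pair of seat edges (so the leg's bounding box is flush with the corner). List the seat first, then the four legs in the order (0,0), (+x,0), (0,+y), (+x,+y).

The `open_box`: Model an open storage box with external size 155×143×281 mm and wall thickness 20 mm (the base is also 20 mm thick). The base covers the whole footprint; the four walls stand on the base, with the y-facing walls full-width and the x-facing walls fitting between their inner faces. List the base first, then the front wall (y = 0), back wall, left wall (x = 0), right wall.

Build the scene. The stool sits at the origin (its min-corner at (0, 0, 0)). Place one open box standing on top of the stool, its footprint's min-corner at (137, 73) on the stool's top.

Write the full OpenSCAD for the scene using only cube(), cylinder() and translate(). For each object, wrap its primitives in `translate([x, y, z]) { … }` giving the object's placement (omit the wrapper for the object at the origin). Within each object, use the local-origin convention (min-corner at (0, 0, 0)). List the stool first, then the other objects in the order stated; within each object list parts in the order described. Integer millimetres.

translate([0, 0, 350]) cube([330, 320, 42]);
translate([14, 14, 0]) cylinder(h = 350, r = 14);
translate([316, 14, 0]) cylinder(h = 350, r = 14);
translate([14, 306, 0]) cylinder(h = 350, r = 14);
translate([316, 306, 0]) cylinder(h = 350, r = 14);
translate([137, 73, 392]) {
  cube([155, 143, 20]);
  translate([0, 0, 20]) cube([155, 20, 261]);
  translate([0, 123, 20]) cube([155, 20, 261]);
  translate([0, 20, 20]) cube([20, 103, 261]);
  translate([135, 20, 20]) cube([20, 103, 261]);
}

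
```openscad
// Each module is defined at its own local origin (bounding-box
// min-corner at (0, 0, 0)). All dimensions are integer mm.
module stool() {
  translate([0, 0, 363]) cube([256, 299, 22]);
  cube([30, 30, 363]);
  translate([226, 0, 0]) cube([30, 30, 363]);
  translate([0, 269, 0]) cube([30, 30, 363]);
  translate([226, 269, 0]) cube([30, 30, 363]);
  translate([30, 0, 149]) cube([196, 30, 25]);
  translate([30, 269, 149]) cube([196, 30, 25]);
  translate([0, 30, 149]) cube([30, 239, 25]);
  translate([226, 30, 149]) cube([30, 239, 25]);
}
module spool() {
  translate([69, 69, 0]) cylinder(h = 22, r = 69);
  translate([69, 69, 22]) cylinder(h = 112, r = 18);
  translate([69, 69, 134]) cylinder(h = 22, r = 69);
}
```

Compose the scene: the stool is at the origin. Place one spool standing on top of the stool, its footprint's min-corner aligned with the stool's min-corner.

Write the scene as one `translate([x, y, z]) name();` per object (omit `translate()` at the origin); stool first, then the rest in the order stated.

stool();
translate([0, 0, 385]) spool();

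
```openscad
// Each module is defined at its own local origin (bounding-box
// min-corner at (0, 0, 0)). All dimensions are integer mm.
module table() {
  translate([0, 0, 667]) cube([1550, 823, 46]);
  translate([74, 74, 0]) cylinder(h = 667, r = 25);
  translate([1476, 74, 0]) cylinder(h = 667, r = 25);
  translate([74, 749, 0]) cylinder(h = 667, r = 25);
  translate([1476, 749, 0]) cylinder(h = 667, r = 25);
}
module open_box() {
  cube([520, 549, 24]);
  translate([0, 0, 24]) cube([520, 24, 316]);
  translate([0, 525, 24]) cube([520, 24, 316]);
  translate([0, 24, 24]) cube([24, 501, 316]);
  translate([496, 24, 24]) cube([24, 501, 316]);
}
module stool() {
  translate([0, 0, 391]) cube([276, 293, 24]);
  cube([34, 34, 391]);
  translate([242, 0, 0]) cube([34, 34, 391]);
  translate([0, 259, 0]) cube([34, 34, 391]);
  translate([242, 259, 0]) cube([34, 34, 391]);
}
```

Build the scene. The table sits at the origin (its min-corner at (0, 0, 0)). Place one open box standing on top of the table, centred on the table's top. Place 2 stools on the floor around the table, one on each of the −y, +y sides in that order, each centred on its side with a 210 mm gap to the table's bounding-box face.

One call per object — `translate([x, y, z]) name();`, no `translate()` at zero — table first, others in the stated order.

table();
translate([515, 137, 713]) open_box();
translate([637, -503, 0]) stool();
translate([637, 1033, 0]) stool();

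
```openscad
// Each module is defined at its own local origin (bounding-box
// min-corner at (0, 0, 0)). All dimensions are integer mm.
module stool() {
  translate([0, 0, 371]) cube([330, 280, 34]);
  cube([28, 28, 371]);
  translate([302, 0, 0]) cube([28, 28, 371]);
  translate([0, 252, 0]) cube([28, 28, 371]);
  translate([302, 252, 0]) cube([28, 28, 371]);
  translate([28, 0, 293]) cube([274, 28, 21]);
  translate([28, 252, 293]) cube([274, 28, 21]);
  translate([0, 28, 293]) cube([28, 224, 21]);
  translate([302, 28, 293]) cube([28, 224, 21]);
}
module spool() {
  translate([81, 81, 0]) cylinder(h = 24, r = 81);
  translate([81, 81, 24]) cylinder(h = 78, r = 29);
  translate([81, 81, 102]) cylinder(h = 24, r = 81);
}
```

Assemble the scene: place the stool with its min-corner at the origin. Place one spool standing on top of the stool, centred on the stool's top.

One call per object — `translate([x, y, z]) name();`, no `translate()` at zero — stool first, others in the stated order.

stool();
translate([84, 59, 405]) spool();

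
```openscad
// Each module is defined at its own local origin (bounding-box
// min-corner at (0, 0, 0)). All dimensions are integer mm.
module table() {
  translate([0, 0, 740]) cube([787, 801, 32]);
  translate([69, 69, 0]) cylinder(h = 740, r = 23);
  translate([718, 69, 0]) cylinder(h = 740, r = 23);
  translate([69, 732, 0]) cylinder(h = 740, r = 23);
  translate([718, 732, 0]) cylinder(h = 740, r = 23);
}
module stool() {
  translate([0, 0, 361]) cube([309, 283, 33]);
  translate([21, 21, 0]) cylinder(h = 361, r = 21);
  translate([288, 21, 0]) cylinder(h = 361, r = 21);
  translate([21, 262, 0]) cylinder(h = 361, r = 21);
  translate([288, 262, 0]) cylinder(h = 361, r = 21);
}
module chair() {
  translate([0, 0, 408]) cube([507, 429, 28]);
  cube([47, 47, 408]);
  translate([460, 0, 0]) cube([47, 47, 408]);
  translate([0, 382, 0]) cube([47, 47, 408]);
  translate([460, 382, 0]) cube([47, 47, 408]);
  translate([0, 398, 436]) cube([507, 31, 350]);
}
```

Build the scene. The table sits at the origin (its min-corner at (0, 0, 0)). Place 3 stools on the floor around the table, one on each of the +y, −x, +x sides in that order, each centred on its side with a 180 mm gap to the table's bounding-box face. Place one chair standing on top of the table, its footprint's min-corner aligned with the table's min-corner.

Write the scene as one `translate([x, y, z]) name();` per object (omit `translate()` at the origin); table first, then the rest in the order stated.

table();
translate([239, 981, 0]) stool();
translate([-489, 259, 0]) stool();
translate([967, 259, 0]) stool();
translate([0, 0, 772]) chair();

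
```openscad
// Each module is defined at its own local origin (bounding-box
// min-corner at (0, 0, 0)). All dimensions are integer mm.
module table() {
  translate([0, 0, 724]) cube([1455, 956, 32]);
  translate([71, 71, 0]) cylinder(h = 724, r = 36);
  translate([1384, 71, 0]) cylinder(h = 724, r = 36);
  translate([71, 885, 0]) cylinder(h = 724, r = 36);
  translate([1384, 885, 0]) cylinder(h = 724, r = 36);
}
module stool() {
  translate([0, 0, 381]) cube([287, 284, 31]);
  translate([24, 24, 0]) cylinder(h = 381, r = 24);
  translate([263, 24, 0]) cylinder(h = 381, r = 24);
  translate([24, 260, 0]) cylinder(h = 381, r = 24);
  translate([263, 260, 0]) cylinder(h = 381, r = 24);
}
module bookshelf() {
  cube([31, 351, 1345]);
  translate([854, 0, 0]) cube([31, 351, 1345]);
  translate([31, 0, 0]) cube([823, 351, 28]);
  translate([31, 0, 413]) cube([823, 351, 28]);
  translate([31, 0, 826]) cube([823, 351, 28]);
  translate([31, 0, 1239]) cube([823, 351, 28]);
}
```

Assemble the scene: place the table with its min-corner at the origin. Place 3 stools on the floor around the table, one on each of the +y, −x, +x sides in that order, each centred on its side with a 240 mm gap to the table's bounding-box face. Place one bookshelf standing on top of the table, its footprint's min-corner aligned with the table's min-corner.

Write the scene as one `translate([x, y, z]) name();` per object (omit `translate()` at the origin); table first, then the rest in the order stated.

table();
translate([584, 1196, 0]) stool();
translate([-527, 336, 0]) stool();
translate([1695, 336, 0]) stool();
translate([0, 0, 756]) bookshelf();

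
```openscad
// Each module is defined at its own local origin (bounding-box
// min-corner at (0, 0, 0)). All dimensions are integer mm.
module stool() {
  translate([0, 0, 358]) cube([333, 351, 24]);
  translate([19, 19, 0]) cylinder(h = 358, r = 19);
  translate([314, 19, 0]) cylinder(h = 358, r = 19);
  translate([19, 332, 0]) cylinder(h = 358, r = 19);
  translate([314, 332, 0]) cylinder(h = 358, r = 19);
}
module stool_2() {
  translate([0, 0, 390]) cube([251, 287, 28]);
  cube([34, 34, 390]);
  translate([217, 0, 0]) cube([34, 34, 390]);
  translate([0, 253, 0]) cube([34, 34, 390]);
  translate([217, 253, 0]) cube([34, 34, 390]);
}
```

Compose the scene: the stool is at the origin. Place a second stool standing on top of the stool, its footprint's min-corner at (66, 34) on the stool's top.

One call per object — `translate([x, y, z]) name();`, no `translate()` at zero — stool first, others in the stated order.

stool();
translate([66, 34, 382]) stool_2();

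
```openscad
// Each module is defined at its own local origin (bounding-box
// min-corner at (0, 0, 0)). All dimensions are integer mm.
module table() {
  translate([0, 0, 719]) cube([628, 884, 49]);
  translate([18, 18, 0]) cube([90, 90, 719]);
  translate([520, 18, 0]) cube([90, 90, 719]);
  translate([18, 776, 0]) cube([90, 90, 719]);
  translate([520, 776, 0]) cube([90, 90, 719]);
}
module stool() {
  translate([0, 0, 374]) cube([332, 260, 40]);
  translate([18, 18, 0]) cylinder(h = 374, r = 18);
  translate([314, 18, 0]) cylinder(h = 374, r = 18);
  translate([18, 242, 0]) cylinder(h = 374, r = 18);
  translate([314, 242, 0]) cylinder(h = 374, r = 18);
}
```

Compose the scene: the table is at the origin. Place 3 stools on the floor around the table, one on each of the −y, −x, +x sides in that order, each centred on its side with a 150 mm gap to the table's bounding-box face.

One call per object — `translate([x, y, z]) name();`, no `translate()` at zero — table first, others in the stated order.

table();
translate([148, -410, 0]) stool();
translate([-482, 312, 0]) stool();
translate([778, 312, 0]) stool();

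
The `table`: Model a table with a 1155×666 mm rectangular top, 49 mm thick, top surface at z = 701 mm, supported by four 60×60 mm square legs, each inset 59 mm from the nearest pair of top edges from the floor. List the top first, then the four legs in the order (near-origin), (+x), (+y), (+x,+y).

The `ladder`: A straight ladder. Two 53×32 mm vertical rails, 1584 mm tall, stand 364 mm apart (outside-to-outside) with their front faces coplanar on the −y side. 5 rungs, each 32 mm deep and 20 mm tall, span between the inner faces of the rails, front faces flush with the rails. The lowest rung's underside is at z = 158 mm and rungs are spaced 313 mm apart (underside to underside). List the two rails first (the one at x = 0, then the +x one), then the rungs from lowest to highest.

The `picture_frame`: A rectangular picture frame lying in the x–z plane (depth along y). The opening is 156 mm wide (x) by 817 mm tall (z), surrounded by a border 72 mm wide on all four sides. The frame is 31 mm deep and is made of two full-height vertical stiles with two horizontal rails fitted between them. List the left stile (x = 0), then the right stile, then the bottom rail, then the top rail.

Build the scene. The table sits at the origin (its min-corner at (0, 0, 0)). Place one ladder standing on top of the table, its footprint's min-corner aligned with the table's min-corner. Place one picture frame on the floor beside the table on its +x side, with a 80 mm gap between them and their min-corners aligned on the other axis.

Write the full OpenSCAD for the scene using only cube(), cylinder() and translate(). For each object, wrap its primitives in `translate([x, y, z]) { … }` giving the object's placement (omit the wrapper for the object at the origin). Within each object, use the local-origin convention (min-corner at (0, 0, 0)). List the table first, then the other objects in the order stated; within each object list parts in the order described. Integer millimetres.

translate([0, 0, 652]) cube([1155, 666, 49]);
translate([59, 59, 0]) cube([60, 60, 652]);
translate([1036, 59, 0]) cube([60, 60, 652]);
translate([59, 547, 0]) cube([60, 60, 652]);
translate([1036, 547, 0]) cube([60, 60, 652]);
translate([0, 0, 701]) {
  cube([53, 32, 1584]);
  translate([311, 0, 0]) cube([53, 32, 1584]);
  translate([53, 0, 158]) cube([258, 32, 20]);
  translate([53, 0, 471]) cube([258, 32, 20]);
  translate([53, 0, 784]) cube([258, 32, 20]);
  translate([53, 0, 1097]) cube([258, 32, 20]);
  translate([53, 0, 1410]) cube([258, 32, 20]);
}
translate([1235, 0, 0]) {
  cube([72, 31, 961]);
  translate([228, 0, 0]) cube([72, 31, 961]);
  translate([72, 0, 0]) cube([156, 31, 72]);
  translate([72, 0, 889]) cube([156, 31, 72]);
}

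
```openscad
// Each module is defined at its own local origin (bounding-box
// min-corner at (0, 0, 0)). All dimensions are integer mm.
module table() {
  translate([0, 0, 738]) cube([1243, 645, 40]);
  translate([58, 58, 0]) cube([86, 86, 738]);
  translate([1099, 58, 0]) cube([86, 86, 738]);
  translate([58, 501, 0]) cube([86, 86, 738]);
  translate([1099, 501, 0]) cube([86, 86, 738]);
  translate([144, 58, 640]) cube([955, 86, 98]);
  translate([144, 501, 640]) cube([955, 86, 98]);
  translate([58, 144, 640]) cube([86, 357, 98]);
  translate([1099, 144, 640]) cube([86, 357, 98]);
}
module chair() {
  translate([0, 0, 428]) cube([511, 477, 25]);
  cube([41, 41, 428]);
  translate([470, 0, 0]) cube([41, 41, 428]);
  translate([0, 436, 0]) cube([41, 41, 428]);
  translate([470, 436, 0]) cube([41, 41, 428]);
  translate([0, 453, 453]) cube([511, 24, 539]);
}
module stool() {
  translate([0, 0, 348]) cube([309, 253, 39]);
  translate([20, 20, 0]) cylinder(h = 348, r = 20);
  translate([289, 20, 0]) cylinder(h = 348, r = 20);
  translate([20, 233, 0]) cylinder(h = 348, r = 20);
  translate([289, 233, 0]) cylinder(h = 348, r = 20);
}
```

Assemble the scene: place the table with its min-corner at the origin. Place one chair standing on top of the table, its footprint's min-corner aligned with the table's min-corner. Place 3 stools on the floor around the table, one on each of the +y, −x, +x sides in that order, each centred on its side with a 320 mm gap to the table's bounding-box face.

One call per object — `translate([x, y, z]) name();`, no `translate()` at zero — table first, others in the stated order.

table();
translate([0, 0, 778]) chair();
translate([467, 965, 0]) stool();
translate([-629, 196, 0]) stool();
translate([1563, 196, 0]) stool();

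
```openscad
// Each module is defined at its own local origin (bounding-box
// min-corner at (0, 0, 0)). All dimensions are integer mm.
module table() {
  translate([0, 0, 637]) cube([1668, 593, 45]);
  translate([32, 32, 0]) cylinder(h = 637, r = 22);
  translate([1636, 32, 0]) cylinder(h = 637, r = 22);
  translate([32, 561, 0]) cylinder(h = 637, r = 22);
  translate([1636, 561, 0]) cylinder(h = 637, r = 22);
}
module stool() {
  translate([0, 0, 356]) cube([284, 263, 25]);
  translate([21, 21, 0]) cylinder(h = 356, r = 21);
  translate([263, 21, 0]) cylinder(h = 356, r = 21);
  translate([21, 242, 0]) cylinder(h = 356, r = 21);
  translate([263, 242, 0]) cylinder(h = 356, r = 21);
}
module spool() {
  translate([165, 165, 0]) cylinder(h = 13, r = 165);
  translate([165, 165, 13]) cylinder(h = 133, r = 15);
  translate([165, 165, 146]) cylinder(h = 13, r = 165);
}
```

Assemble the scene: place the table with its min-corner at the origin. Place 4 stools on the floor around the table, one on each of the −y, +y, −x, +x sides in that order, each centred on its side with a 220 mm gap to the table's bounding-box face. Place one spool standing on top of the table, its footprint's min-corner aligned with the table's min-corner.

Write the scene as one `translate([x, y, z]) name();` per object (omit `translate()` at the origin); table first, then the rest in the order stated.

table();
translate([692, -483, 0]) stool();
translate([692, 813, 0]) stool();
translate([-504, 165, 0]) stool();
translate([1888, 165, 0]) stool();
translate([0, 0, 682]) spool();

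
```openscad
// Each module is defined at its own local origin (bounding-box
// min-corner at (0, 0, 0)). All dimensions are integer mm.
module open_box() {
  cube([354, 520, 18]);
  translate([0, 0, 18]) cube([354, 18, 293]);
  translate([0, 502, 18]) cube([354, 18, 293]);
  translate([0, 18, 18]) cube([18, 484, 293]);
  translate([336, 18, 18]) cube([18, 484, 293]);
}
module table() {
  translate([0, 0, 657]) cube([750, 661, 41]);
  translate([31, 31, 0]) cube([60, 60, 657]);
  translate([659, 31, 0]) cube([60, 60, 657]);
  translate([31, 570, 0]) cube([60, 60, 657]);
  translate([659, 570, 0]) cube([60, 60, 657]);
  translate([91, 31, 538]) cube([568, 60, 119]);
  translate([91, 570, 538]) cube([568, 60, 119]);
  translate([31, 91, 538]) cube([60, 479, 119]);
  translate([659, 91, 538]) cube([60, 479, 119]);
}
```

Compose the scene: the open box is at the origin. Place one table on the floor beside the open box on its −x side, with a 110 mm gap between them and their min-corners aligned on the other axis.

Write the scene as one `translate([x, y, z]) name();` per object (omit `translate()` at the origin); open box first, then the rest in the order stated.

open_box();
translate([-860, 0, 0]) table();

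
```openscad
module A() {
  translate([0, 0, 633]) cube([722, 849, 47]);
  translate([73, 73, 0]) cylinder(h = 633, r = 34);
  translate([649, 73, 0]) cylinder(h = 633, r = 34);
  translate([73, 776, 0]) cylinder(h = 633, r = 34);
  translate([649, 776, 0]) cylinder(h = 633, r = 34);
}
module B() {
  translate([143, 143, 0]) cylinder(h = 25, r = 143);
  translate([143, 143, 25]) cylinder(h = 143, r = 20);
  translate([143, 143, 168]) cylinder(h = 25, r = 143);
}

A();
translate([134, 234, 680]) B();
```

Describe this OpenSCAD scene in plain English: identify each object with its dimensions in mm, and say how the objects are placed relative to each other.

A is a rectangular dining table. The top is 722×849×47 mm with its upper surface at z = 680 mm. It stands on four round legs of 68 mm diameter, each leg's bounding box inset 39 mm from the nearest pair of top edges, running from the floor to the underside of the top.

B is a spool: two coaxial disc flanges of radius 143 mm and thickness 25 mm, joined by a core cylinder of radius 20 mm and height 143 mm. The lower flange rests on z = 0 and the three cylinders share a vertical axis.

The spool is on top of the table.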